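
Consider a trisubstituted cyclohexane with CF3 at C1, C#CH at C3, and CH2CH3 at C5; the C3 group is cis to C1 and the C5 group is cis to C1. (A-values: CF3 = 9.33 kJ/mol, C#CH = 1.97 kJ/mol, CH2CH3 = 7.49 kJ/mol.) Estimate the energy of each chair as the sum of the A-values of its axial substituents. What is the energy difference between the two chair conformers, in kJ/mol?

18.79 kJ/mol

Chair I (trifluoromethyl axial, ethynyl axial, ethyl axial): E = 18.79 kJ/mol.
Chair II (trifluoromethyl equatorial, ethynyl equatorial, ethyl equatorial): E = 0.00 kJ/mol.
ΔE = 18.79 − 0.00 = 18.79 kJ/mol; chair II is more stable.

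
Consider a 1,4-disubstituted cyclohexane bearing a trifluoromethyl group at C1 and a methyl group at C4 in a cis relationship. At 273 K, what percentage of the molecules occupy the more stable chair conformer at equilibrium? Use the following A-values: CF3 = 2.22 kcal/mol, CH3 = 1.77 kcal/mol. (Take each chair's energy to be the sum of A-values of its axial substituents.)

69.6%

C1 and C4 have opposite parity, so for the cis isomer the two substituents are one axial and one equatorial in each chair.
Chair I (trifluoromethyl axial, methyl equatorial): E = 2.22 kcal/mol; chair II (trifluoromethyl equatorial, methyl axial): E = 1.77 kcal/mol.
ΔG = 0.45 kcal/mol between the two chairs.
K = exp(ΔG/RT) with R = 1.987×10⁻³ kcal mol⁻¹ K⁻¹ and T = 273 K gives K ≈ 2.29.
Fraction in the lower-energy chair = K/(K+1) = 69.6%.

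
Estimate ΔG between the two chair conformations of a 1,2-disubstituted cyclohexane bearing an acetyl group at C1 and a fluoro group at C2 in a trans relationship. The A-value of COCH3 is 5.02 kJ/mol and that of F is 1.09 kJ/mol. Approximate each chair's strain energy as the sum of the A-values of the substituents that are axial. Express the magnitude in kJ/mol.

C1 and C2 have opposite parity, so for the trans isomer the two substituents are e,e in one chair and a,a in the other.
Chair I (acetyl axial, fluoro axial): E = 6.11 kJ/mol.
Chair II (acetyl equatorial, fluoro equatorial): E = 0.00 kJ/mol.
ΔE = 6.11 − 0.00 = 6.11 kJ/mol; chair II is more stable.

6.11 kJ/mol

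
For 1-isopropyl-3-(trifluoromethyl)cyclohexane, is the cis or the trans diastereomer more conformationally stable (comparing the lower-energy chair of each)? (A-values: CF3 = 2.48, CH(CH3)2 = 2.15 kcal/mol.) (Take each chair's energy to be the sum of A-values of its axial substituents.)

At 1,3 positions (parity same): cis → (e,e or a,a); trans → (a,e or e,a).
Best chair for cis: E = 0.00 kcal/mol; best chair for trans: E = 2.15 kcal/mol.
The cis isomer is lower by 2.15 kcal/mol.

cis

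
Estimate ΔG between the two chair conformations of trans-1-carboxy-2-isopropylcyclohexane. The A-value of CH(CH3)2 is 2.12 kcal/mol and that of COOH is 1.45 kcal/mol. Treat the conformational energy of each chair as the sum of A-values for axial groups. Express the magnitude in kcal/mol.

C1 and C2 have opposite parity, so for the trans isomer the two substituents are e,e in one chair and a,a in the other.
Chair I (isopropyl axial, carboxyl axial): E = 3.57 kcal/mol.
Chair II (isopropyl equatorial, carboxyl equatorial): E = 0.00 kcal/mol.
ΔE = 3.57 − 0.00 = 3.57 kcal/mol; chair II is more stable.

3.57 kcal/mol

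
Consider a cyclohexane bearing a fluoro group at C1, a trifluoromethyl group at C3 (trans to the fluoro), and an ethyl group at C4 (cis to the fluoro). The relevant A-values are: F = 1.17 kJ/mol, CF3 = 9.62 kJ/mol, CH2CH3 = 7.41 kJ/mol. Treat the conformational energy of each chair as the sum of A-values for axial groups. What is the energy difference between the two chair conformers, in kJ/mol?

15.86 kJ/mol

Chair I (fluoro axial, trifluoromethyl equatorial, ethyl equatorial): E = 1.17 kJ/mol.
Chair II (fluoro equatorial, trifluoromethyl axial, ethyl axial): E = 17.03 kJ/mol.
ΔE = 17.03 − 1.17 = 15.86 kJ/mol; chair I is more stable.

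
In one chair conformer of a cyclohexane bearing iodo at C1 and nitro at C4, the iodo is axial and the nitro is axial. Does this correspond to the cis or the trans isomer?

trans

C1 and C4 have opposite parity, so their axial bonds point in opposite directions.
With opposite-parity carbons, two substituents on the same face are one axial and one equatorial; opposite faces give both axial or both equatorial.
Here the groups are axial/axial → opposite face → trans.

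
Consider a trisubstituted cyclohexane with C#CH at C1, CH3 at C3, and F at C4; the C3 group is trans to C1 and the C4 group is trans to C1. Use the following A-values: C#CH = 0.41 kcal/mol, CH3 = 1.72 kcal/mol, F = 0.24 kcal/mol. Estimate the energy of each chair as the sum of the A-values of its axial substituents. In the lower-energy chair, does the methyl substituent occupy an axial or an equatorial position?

Chair I (ethynyl axial, methyl equatorial, fluoro axial): E = 0.65 kcal/mol.
Chair II (ethynyl equatorial, methyl axial, fluoro equatorial): E = 1.72 kcal/mol.
Chair I is the more stable (lower-energy) conformer, and in that chair the methyl group is equatorial.

equatorial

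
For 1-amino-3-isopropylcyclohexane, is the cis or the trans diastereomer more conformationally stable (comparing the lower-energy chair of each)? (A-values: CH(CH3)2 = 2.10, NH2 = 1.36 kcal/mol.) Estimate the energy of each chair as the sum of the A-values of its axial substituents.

cis

At 1,3 positions (parity same): cis → (e,e or a,a); trans → (a,e or e,a).
Best chair for cis: E = 0.00 kcal/mol; best chair for trans: E = 1.36 kcal/mol.
The cis isomer is lower by 1.36 kcal/mol.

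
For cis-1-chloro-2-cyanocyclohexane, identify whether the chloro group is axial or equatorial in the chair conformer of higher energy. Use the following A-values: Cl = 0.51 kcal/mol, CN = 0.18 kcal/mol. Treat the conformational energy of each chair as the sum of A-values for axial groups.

axial

C1 and C2 have opposite parity, so for the cis isomer the two substituents are one axial and one equatorial in each chair.
Chair I (chloro axial, cyano equatorial): E = 0.51 kcal/mol.
Chair II (chloro equatorial, cyano axial): E = 0.18 kcal/mol.
Chair I is the less stable (higher-energy) conformer, and in that chair the chloro group is axial.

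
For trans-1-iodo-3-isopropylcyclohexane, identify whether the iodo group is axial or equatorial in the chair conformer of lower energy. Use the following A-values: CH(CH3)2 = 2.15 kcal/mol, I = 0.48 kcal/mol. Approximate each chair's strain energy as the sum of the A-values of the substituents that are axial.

axial

C1 and C3 have the same parity, so for the trans isomer the two substituents are one axial and one equatorial in each chair.
Chair I (isopropyl axial, iodo equatorial): E = 2.15 kcal/mol.
Chair II (isopropyl equatorial, iodo axial): E = 0.48 kcal/mol.
Chair II is the more stable (lower-energy) conformer, and in that chair the iodo group is axial.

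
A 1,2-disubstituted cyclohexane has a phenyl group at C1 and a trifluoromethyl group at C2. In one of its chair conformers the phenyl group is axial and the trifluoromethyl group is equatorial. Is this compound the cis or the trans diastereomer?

cis

C1 and C2 have opposite parity, so their axial bonds point in opposite directions.
With opposite-parity carbons, two substituents on the same face are one axial and one equatorial; opposite faces give both axial or both equatorial.
Here the groups are axial/equatorial → same face → cis.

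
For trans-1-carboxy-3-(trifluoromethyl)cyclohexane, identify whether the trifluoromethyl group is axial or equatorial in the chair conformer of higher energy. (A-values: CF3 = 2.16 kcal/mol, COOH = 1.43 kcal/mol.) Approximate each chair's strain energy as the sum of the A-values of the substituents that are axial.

C1 and C3 have the same parity, so for the trans isomer the two substituents are one axial and one equatorial in each chair.
Chair I (trifluoromethyl axial, carboxyl equatorial): E = 2.16 kcal/mol.
Chair II (trifluoromethyl equatorial, carboxyl axial): E = 1.43 kcal/mol.
Chair I is the less stable (higher-energy) conformer, and in that chair the trifluoromethyl group is axial.

axial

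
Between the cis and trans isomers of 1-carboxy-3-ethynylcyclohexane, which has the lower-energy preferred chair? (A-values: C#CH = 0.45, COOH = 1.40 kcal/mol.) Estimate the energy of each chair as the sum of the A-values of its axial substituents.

At 1,3 positions (parity same): cis → (e,e or a,a); trans → (a,e or e,a).
Best chair for cis: E = 0.00 kcal/mol; best chair for trans: E = 0.45 kcal/mol.
The cis isomer is lower by 0.45 kcal/mol.

cis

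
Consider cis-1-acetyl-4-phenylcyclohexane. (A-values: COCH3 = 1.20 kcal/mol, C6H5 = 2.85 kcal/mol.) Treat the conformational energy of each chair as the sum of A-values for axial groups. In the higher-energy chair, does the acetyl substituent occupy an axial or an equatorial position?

equatorial

C1 and C4 have opposite parity, so for the cis isomer the two substituents are one axial and one equatorial in each chair.
Chair I (acetyl axial, phenyl equatorial): E = 1.20 kcal/mol.
Chair II (acetyl equatorial, phenyl axial): E = 2.85 kcal/mol.
Chair II is the less stable (higher-energy) conformer, and in that chair the acetyl group is equatorial.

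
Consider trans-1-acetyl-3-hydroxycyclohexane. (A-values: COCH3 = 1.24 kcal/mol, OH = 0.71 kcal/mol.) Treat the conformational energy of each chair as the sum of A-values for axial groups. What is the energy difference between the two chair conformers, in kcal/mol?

0.53 kcal/mol

C1 and C3 have the same parity, so for the trans isomer the two substituents are one axial and one equatorial in each chair.
Chair I (acetyl axial, hydroxyl equatorial): E = 1.24 kcal/mol.
Chair II (acetyl equatorial, hydroxyl axial): E = 0.71 kcal/mol.
ΔE = 1.24 − 0.71 = 0.53 kcal/mol; chair II is more stable.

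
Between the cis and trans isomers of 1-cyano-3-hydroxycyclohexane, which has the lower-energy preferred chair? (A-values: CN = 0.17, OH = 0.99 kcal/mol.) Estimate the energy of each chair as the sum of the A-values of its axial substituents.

cis

At 1,3 positions (parity same): cis → (e,e or a,a); trans → (a,e or e,a).
Best chair for cis: E = 0.00 kcal/mol; best chair for trans: E = 0.17 kcal/mol.
The cis isomer is lower by 0.17 kcal/mol.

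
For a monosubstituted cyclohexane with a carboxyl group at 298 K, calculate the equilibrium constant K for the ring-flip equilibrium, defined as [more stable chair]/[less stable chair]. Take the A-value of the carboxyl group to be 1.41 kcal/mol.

K ≈ 10.8

One chair has the carboxyl group axial (E = 1.41 kcal/mol) and the other has it equatorial (E = 0).
ΔG = 1.41 kcal/mol between the two chairs.
K = exp(ΔG/RT) with R = 1.987×10⁻³ kcal mol⁻¹ K⁻¹ and T = 298 K gives K ≈ 10.8.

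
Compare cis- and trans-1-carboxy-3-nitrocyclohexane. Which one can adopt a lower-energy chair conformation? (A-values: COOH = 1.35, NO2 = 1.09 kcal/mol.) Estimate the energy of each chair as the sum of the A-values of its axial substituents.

cis

At 1,3 positions (parity same): cis → (e,e or a,a); trans → (a,e or e,a).
Best chair for cis: E = 0.00 kcal/mol; best chair for trans: E = 1.09 kcal/mol.
The cis isomer is lower by 1.09 kcal/mol.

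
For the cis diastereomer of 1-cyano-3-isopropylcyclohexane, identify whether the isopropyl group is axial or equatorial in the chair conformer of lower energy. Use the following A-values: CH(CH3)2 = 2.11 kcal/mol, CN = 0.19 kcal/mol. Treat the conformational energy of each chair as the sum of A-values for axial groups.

equatorial

C1 and C3 have the same parity, so for the cis isomer the two substituents are e,e in one chair and a,a in the other.
Chair I (isopropyl axial, cyano axial): E = 2.30 kcal/mol.
Chair II (isopropyl equatorial, cyano equatorial): E = 0.00 kcal/mol.
Chair II is the more stable (lower-energy) conformer, and in that chair the isopropyl group is equatorial.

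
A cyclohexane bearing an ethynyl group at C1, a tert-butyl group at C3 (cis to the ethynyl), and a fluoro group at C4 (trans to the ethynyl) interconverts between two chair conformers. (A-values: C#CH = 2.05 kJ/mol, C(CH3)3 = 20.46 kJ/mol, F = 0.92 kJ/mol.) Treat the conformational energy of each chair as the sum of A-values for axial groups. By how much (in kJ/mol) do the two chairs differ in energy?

Chair I (ethynyl axial, tert-butyl axial, fluoro axial): E = 23.43 kJ/mol.
Chair II (ethynyl equatorial, tert-butyl equatorial, fluoro equatorial): E = 0.00 kJ/mol.
ΔE = 23.43 − 0.00 = 23.43 kJ/mol; chair II is more stable.

23.43 kJ/mol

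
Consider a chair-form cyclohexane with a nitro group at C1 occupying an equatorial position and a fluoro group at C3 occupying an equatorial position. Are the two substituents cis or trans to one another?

C1 and C3 have the same parity, so their axial bonds point in the same direction.
With same-parity carbons, two substituents on the same face are both axial or both equatorial; opposite faces give one of each.
Here the groups are equatorial/equatorial → same face → cis.

cis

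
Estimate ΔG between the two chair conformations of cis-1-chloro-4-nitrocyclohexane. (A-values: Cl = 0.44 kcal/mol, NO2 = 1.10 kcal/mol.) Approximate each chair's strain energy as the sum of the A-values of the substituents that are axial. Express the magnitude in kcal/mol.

0.66 kcal/mol

C1 and C4 have opposite parity, so for the cis isomer the two substituents are one axial and one equatorial in each chair.
Chair I (chloro axial, nitro equatorial): E = 0.44 kcal/mol.
Chair II (chloro equatorial, nitro axial): E = 1.10 kcal/mol.
ΔE = 1.10 − 0.44 = 0.66 kcal/mol; chair I is more stable.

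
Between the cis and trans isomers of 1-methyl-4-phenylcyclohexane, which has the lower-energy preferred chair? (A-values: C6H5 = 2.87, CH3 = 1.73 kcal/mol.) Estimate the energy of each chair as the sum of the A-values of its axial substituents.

At 1,4 positions (parity opposite): cis → (a,e or e,a); trans → (e,e or a,a).
Best chair for cis: E = 1.73 kcal/mol; best chair for trans: E = 0.00 kcal/mol.
The trans isomer is lower by 1.73 kcal/mol.

trans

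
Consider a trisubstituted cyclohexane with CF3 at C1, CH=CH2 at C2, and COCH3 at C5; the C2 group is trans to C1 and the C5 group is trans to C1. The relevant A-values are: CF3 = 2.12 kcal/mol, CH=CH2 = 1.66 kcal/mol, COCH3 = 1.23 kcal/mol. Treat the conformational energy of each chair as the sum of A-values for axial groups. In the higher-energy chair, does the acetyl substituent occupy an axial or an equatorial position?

equatorial

Chair I (trifluoromethyl axial, vinyl axial, acetyl equatorial): E = 3.78 kcal/mol.
Chair II (trifluoromethyl equatorial, vinyl equatorial, acetyl axial): E = 1.23 kcal/mol.
Chair I is the less stable (higher-energy) conformer, and in that chair the acetyl group is equatorial.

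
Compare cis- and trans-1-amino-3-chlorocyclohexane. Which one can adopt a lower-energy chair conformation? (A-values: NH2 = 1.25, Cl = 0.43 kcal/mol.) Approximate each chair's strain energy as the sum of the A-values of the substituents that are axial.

At 1,3 positions (parity same): cis → (e,e or a,a); trans → (a,e or e,a).
Best chair for cis: E = 0.00 kcal/mol; best chair for trans: E = 0.43 kcal/mol.
The cis isomer is lower by 0.43 kcal/mol.

cis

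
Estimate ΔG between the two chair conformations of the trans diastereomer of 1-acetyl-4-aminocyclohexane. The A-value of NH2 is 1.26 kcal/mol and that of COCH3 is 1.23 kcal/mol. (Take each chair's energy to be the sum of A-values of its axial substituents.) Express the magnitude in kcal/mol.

C1 and C4 have opposite parity, so for the trans isomer the two substituents are e,e in one chair and a,a in the other.
Chair I (amino axial, acetyl axial): E = 2.49 kcal/mol.
Chair II (amino equatorial, acetyl equatorial): E = 0.00 kcal/mol.
ΔE = 2.49 − 0.00 = 2.49 kcal/mol; chair II is more stable.

2.49 kcal/mol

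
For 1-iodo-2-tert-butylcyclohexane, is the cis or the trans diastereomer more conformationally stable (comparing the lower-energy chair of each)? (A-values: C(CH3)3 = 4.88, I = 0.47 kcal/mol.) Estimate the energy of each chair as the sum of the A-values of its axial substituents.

trans

At 1,2 positions (parity opposite): cis → (a,e or e,a); trans → (e,e or a,a).
Best chair for cis: E = 0.47 kcal/mol; best chair for trans: E = 0.00 kcal/mol.
The trans isomer is lower by 0.47 kcal/mol.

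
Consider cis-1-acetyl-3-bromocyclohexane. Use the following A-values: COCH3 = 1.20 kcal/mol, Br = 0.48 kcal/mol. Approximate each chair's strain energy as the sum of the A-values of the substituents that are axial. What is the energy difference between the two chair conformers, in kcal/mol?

1.68 kcal/mol

C1 and C3 have the same parity, so for the cis isomer the two substituents are e,e in one chair and a,a in the other.
Chair I (acetyl axial, bromo axial): E = 1.68 kcal/mol.
Chair II (acetyl equatorial, bromo equatorial): E = 0.00 kcal/mol.
ΔE = 1.68 − 0.00 = 1.68 kcal/mol; chair II is more stable.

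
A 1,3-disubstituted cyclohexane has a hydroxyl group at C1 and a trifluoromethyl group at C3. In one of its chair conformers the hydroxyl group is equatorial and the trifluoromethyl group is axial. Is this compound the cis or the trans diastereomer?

C1 and C3 have the same parity, so their axial bonds point in the same direction.
With same-parity carbons, two substituents on the same face are both axial or both equatorial; opposite faces give one of each.
Here the groups are equatorial/axial → opposite face → trans.

trans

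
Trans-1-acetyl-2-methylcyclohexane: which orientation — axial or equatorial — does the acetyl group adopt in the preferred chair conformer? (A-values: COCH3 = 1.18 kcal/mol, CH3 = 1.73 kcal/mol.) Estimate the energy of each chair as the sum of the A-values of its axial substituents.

equatorial

C1 and C2 have opposite parity, so for the trans isomer the two substituents are e,e in one chair and a,a in the other.
Chair I (acetyl axial, methyl axial): E = 2.91 kcal/mol.
Chair II (acetyl equatorial, methyl equatorial): E = 0.00 kcal/mol.
Chair II is the more stable (lower-energy) conformer, and in that chair the acetyl group is equatorial.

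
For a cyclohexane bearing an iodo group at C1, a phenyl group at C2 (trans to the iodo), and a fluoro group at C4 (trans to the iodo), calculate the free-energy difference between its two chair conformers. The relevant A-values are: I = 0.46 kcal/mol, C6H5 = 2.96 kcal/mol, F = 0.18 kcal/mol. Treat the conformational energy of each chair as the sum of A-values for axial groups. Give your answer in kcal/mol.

Chair I (iodo axial, phenyl axial, fluoro axial): E = 3.60 kcal/mol.
Chair II (iodo equatorial, phenyl equatorial, fluoro equatorial): E = 0.00 kcal/mol.
ΔE = 3.60 − 0.00 = 3.60 kcal/mol; chair II is more stable.

3.60 kcal/mol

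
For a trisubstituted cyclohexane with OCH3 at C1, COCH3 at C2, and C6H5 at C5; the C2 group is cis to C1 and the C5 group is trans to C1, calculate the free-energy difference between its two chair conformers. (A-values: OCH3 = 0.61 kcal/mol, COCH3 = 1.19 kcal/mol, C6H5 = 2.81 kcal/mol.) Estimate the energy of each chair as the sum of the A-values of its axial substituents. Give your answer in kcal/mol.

3.39 kcal/mol

Chair I (methoxy axial, acetyl equatorial, phenyl equatorial): E = 0.61 kcal/mol.
Chair II (methoxy equatorial, acetyl axial, phenyl axial): E = 4.00 kcal/mol.
ΔE = 4.00 − 0.61 = 3.39 kcal/mol; chair I is more stable.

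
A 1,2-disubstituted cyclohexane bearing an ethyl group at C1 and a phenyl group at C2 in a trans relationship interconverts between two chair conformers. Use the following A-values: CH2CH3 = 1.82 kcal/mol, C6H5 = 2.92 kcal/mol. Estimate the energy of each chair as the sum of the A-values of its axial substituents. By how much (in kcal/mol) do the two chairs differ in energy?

4.74 kcal/mol

C1 and C2 have opposite parity, so for the trans isomer the two substituents are e,e in one chair and a,a in the other.
Chair I (ethyl axial, phenyl axial): E = 4.74 kcal/mol.
Chair II (ethyl equatorial, phenyl equatorial): E = 0.00 kcal/mol.
ΔE = 4.74 − 0.00 = 4.74 kcal/mol; chair II is more stable.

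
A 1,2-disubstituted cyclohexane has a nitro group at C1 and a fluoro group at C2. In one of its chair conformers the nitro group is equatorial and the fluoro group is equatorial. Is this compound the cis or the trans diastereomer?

C1 and C2 have opposite parity, so their axial bonds point in opposite directions.
With opposite-parity carbons, two substituents on the same face are one axial and one equatorial; opposite faces give both axial or both equatorial.
Here the groups are equatorial/equatorial → opposite face → trans.

trans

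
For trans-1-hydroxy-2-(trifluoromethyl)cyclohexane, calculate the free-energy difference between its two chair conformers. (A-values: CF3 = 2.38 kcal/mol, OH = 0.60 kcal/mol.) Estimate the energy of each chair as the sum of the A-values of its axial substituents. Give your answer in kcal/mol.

2.98 kcal/mol

C1 and C2 have opposite parity, so for the trans isomer the two substituents are e,e in one chair and a,a in the other.
Chair I (trifluoromethyl axial, hydroxyl axial): E = 2.98 kcal/mol.
Chair II (trifluoromethyl equatorial, hydroxyl equatorial): E = 0.00 kcal/mol.
ΔE = 2.98 − 0.00 = 2.98 kcal/mol; chair II is more stable.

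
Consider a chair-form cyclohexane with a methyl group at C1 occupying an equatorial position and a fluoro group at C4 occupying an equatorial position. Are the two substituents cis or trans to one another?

trans

C1 and C4 have opposite parity, so their axial bonds point in opposite directions.
With opposite-parity carbons, two substituents on the same face are one axial and one equatorial; opposite faces give both axial or both equatorial.
Here the groups are equatorial/equatorial → opposite face → trans.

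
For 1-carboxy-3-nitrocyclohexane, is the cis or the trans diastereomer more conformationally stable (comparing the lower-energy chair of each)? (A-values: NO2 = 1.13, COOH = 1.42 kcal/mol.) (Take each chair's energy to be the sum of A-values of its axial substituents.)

At 1,3 positions (parity same): cis → (e,e or a,a); trans → (a,e or e,a).
Best chair for cis: E = 0.00 kcal/mol; best chair for trans: E = 1.13 kcal/mol.
The cis isomer is lower by 1.13 kcal/mol.

cis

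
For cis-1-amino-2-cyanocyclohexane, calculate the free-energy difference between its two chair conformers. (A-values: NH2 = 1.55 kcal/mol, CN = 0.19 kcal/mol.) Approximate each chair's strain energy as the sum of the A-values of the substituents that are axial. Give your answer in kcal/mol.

1.36 kcal/mol

C1 and C2 have opposite parity, so for the cis isomer the two substituents are one axial and one equatorial in each chair.
Chair I (amino axial, cyano equatorial): E = 1.55 kcal/mol.
Chair II (amino equatorial, cyano axial): E = 0.19 kcal/mol.
ΔE = 1.55 − 0.19 = 1.36 kcal/mol; chair II is more stable.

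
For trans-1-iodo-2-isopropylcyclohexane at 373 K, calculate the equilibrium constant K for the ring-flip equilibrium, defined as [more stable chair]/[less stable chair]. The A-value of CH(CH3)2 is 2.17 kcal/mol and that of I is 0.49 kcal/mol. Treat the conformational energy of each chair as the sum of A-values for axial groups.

K ≈ 36.2

C1 and C2 have opposite parity, so for the trans isomer the two substituents are e,e in one chair and a,a in the other.
Chair I (isopropyl axial, iodo axial): E = 2.66 kcal/mol; chair II (isopropyl equatorial, iodo equatorial): E = 0.00 kcal/mol.
ΔG = 2.66 kcal/mol between the two chairs.
K = exp(ΔG/RT) with R = 1.987×10⁻³ kcal mol⁻¹ K⁻¹ and T = 373 K gives K ≈ 36.2.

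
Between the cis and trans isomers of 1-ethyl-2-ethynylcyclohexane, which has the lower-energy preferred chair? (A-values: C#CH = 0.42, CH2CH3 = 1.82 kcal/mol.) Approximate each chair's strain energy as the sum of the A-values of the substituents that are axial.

At 1,2 positions (parity opposite): cis → (a,e or e,a); trans → (e,e or a,a).
Best chair for cis: E = 0.42 kcal/mol; best chair for trans: E = 0.00 kcal/mol.
The trans isomer is lower by 0.42 kcal/mol.

trans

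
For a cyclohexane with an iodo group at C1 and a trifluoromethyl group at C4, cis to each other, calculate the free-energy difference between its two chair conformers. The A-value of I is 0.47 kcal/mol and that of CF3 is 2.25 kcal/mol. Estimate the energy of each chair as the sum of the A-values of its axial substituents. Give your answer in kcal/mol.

1.78 kcal/mol

C1 and C4 have opposite parity, so for the cis isomer the two substituents are one axial and one equatorial in each chair.
Chair I (iodo axial, trifluoromethyl equatorial): E = 0.47 kcal/mol.
Chair II (iodo equatorial, trifluoromethyl axial): E = 2.25 kcal/mol.
ΔE = 2.25 − 0.47 = 1.78 kcal/mol; chair I is more stable.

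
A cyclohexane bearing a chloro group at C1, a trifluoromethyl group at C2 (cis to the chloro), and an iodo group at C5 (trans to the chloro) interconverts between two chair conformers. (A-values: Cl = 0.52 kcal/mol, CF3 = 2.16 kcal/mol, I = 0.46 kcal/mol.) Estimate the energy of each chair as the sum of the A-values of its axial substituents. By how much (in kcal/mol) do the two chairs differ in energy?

Chair I (chloro axial, trifluoromethyl equatorial, iodo equatorial): E = 0.52 kcal/mol.
Chair II (chloro equatorial, trifluoromethyl axial, iodo axial): E = 2.62 kcal/mol.
ΔE = 2.62 − 0.52 = 2.10 kcal/mol; chair I is more stable.

2.10 kcal/mol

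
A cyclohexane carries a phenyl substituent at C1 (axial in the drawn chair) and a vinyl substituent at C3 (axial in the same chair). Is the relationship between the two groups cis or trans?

C1 and C3 have the same parity, so their axial bonds point in the same direction.
With same-parity carbons, two substituents on the same face are both axial or both equatorial; opposite faces give one of each.
Here the groups are axial/axial → same face → cis.

cis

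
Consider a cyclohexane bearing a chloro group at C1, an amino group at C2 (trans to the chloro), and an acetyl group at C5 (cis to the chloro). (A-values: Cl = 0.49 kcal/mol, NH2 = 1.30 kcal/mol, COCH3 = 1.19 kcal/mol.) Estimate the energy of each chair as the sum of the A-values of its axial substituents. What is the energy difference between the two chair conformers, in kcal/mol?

2.98 kcal/mol

Chair I (chloro axial, amino axial, acetyl axial): E = 2.98 kcal/mol.
Chair II (chloro equatorial, amino equatorial, acetyl equatorial): E = 0.00 kcal/mol.
ΔE = 2.98 − 0.00 = 2.98 kcal/mol; chair II is more stable.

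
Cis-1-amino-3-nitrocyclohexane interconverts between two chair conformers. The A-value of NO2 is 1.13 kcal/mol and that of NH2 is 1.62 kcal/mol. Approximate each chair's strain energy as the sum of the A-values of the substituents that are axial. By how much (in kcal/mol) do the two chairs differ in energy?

C1 and C3 have the same parity, so for the cis isomer the two substituents are e,e in one chair and a,a in the other.
Chair I (nitro axial, amino axial): E = 2.75 kcal/mol.
Chair II (nitro equatorial, amino equatorial): E = 0.00 kcal/mol.
ΔE = 2.75 − 0.00 = 2.75 kcal/mol; chair II is more stable.

2.75 kcal/mol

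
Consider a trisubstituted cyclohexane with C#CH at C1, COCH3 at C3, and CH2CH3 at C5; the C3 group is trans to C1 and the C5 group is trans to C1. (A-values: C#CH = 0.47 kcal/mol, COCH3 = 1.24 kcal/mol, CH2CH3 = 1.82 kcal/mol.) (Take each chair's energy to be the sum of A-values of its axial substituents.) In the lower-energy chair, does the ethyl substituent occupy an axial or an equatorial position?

equatorial

Chair I (ethynyl axial, acetyl equatorial, ethyl equatorial): E = 0.47 kcal/mol.
Chair II (ethynyl equatorial, acetyl axial, ethyl axial): E = 3.06 kcal/mol.
Chair I is the more stable (lower-energy) conformer, and in that chair the ethyl group is equatorial.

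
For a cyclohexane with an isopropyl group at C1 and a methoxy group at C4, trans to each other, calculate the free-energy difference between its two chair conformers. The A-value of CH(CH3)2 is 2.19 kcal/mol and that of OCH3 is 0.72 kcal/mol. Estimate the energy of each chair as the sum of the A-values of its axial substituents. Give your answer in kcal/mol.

2.91 kcal/mol

C1 and C4 have opposite parity, so for the trans isomer the two substituents are e,e in one chair and a,a in the other.
Chair I (isopropyl axial, methoxy axial): E = 2.91 kcal/mol.
Chair II (isopropyl equatorial, methoxy equatorial): E = 0.00 kcal/mol.
ΔE = 2.91 − 0.00 = 2.91 kcal/mol; chair II is more stable.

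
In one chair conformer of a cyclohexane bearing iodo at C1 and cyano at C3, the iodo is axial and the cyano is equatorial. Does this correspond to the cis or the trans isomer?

C1 and C3 have the same parity, so their axial bonds point in the same direction.
With same-parity carbons, two substituents on the same face are both axial or both equatorial; opposite faces give one of each.
Here the groups are axial/equatorial → opposite face → trans.

trans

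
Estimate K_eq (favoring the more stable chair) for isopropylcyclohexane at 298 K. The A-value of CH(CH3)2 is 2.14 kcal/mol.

K ≈ 37.1

One chair has the isopropyl group axial (E = 2.14 kcal/mol) and the other has it equatorial (E = 0).
ΔG = 2.14 kcal/mol between the two chairs.
K = exp(ΔG/RT) with R = 1.987×10⁻³ kcal mol⁻¹ K⁻¹ and T = 298 K gives K ≈ 37.1.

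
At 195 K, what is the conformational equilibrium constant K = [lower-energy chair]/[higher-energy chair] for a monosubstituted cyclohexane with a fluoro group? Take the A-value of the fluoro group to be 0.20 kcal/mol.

K ≈ 1.68

One chair has the fluoro group axial (E = 0.20 kcal/mol) and the other has it equatorial (E = 0).
ΔG = 0.20 kcal/mol between the two chairs.
K = exp(ΔG/RT) with R = 1.987×10⁻³ kcal mol⁻¹ K⁻¹ and T = 195 K gives K ≈ 1.68.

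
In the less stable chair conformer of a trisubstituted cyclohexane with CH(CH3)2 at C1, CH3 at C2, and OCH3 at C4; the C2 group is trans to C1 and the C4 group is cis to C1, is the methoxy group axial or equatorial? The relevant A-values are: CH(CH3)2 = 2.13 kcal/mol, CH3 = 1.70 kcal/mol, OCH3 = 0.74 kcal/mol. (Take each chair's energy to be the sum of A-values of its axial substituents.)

Chair I (isopropyl axial, methyl axial, methoxy equatorial): E = 3.83 kcal/mol.
Chair II (isopropyl equatorial, methyl equatorial, methoxy axial): E = 0.74 kcal/mol.
Chair I is the less stable (higher-energy) conformer, and in that chair the methoxy group is equatorial.

equatorial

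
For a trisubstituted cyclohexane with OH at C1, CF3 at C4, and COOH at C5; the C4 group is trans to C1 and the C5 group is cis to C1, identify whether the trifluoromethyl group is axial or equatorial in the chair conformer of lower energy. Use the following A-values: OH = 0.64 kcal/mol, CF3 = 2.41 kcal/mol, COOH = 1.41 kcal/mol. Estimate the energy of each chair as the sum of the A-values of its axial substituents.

Chair I (hydroxyl axial, trifluoromethyl axial, carboxyl axial): E = 4.46 kcal/mol.
Chair II (hydroxyl equatorial, trifluoromethyl equatorial, carboxyl equatorial): E = 0.00 kcal/mol.
Chair II is the more stable (lower-energy) conformer, and in that chair the trifluoromethyl group is equatorial.

equatorial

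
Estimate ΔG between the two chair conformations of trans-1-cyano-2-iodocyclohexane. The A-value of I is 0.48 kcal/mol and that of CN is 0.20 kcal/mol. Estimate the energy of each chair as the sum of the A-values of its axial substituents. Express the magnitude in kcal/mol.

C1 and C2 have opposite parity, so for the trans isomer the two substituents are e,e in one chair and a,a in the other.
Chair I (iodo axial, cyano axial): E = 0.68 kcal/mol.
Chair II (iodo equatorial, cyano equatorial): E = 0.00 kcal/mol.
ΔE = 0.68 − 0.00 = 0.68 kcal/mol; chair II is more stable.

0.68 kcal/mol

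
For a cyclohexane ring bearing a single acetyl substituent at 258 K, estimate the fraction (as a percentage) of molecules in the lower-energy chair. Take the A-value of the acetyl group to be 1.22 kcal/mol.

One chair has the acetyl group axial (E = 1.22 kcal/mol) and the other has it equatorial (E = 0).
ΔG = 1.22 kcal/mol between the two chairs.
K = exp(ΔG/RT) with R = 1.987×10⁻³ kcal mol⁻¹ K⁻¹ and T = 258 K gives K ≈ 10.8.
Fraction in the lower-energy chair = K/(K+1) = 91.5%.

91.5%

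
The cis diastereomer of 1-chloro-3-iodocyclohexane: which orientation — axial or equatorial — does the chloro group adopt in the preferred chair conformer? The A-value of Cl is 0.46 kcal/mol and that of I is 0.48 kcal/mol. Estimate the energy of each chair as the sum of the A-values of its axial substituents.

C1 and C3 have the same parity, so for the cis isomer the two substituents are e,e in one chair and a,a in the other.
Chair I (chloro axial, iodo axial): E = 0.94 kcal/mol.
Chair II (chloro equatorial, iodo equatorial): E = 0.00 kcal/mol.
Chair II is the more stable (lower-energy) conformer, and in that chair the chloro group is equatorial.

equatorial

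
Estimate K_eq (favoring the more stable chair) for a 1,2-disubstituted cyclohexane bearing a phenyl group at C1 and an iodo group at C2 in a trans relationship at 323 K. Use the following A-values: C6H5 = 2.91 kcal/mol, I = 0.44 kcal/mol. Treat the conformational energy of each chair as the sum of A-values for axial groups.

K ≈ 185

C1 and C2 have opposite parity, so for the trans isomer the two substituents are e,e in one chair and a,a in the other.
Chair I (phenyl axial, iodo axial): E = 3.35 kcal/mol; chair II (phenyl equatorial, iodo equatorial): E = 0.00 kcal/mol.
ΔG = 3.35 kcal/mol between the two chairs.
K = exp(ΔG/RT) with R = 1.987×10⁻³ kcal mol⁻¹ K⁻¹ and T = 323 K gives K ≈ 185.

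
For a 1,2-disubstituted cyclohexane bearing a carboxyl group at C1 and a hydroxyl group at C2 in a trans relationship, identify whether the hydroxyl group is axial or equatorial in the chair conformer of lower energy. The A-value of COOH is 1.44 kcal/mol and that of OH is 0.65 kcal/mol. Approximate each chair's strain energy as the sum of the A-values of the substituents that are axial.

C1 and C2 have opposite parity, so for the trans isomer the two substituents are e,e in one chair and a,a in the other.
Chair I (carboxyl axial, hydroxyl axial): E = 2.09 kcal/mol.
Chair II (carboxyl equatorial, hydroxyl equatorial): E = 0.00 kcal/mol.
Chair II is the more stable (lower-energy) conformer, and in that chair the hydroxyl group is equatorial.

equatorial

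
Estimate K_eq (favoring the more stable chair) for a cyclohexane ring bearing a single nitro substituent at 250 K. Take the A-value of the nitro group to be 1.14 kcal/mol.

One chair has the nitro group axial (E = 1.14 kcal/mol) and the other has it equatorial (E = 0).
ΔG = 1.14 kcal/mol between the two chairs.
K = exp(ΔG/RT) with R = 1.987×10⁻³ kcal mol⁻¹ K⁻¹ and T = 250 K gives K ≈ 9.92.

K ≈ 9.92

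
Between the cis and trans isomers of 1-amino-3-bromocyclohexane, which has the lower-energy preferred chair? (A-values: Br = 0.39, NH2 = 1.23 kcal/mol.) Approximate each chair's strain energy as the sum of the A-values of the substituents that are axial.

At 1,3 positions (parity same): cis → (e,e or a,a); trans → (a,e or e,a).
Best chair for cis: E = 0.00 kcal/mol; best chair for trans: E = 0.39 kcal/mol.
The cis isomer is lower by 0.39 kcal/mol.

cis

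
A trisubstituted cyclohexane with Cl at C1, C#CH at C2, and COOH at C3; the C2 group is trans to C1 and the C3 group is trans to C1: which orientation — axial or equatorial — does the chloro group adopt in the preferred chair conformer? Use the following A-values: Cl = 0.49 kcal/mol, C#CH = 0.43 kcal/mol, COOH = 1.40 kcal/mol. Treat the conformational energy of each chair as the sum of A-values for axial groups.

Chair I (chloro axial, ethynyl axial, carboxyl equatorial): E = 0.92 kcal/mol.
Chair II (chloro equatorial, ethynyl equatorial, carboxyl axial): E = 1.40 kcal/mol.
Chair I is the more stable (lower-energy) conformer, and in that chair the chloro group is axial.

axial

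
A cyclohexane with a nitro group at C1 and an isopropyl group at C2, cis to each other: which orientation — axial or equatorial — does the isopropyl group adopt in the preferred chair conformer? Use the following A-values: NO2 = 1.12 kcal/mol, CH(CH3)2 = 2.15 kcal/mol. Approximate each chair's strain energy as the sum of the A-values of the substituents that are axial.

C1 and C2 have opposite parity, so for the cis isomer the two substituents are one axial and one equatorial in each chair.
Chair I (nitro axial, isopropyl equatorial): E = 1.12 kcal/mol.
Chair II (nitro equatorial, isopropyl axial): E = 2.15 kcal/mol.
Chair I is the more stable (lower-energy) conformer, and in that chair the isopropyl group is equatorial.

equatorial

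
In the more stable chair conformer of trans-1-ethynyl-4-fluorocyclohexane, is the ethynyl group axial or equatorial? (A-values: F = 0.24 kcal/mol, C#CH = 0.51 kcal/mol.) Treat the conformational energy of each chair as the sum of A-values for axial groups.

C1 and C4 have opposite parity, so for the trans isomer the two substituents are e,e in one chair and a,a in the other.
Chair I (fluoro axial, ethynyl axial): E = 0.75 kcal/mol.
Chair II (fluoro equatorial, ethynyl equatorial): E = 0.00 kcal/mol.
Chair II is the more stable (lower-energy) conformer, and in that chair the ethynyl group is equatorial.

equatorial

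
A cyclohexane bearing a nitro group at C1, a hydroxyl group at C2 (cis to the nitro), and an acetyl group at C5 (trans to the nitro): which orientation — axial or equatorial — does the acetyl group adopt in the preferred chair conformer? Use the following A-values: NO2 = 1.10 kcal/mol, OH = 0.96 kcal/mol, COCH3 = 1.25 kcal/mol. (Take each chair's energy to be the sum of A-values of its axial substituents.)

equatorial

Chair I (nitro axial, hydroxyl equatorial, acetyl equatorial): E = 1.10 kcal/mol.
Chair II (nitro equatorial, hydroxyl axial, acetyl axial): E = 2.21 kcal/mol.
Chair I is the more stable (lower-energy) conformer, and in that chair the acetyl group is equatorial.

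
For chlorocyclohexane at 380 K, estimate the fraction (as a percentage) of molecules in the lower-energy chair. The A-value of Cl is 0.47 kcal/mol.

One chair has the chloro group axial (E = 0.47 kcal/mol) and the other has it equatorial (E = 0).
ΔG = 0.47 kcal/mol between the two chairs.
K = exp(ΔG/RT) with R = 1.987×10⁻³ kcal mol⁻¹ K⁻¹ and T = 380 K gives K ≈ 1.86.
Fraction in the lower-energy chair = K/(K+1) = 65.1%.

65.1%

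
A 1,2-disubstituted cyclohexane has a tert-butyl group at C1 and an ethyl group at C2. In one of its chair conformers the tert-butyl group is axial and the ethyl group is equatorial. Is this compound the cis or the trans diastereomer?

C1 and C2 have opposite parity, so their axial bonds point in opposite directions.
With opposite-parity carbons, two substituents on the same face are one axial and one equatorial; opposite faces give both axial or both equatorial.
Here the groups are axial/equatorial → same face → cis.

cis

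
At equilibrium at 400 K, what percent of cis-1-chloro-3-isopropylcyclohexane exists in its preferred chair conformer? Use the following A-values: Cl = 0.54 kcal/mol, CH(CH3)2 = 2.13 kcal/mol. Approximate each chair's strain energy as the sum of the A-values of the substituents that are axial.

96.6%

C1 and C3 have the same parity, so for the cis isomer the two substituents are e,e in one chair and a,a in the other.
Chair I (chloro axial, isopropyl axial): E = 2.67 kcal/mol; chair II (chloro equatorial, isopropyl equatorial): E = 0.00 kcal/mol.
ΔG = 2.67 kcal/mol between the two chairs.
K = exp(ΔG/RT) with R = 1.987×10⁻³ kcal mol⁻¹ K⁻¹ and T = 400 K gives K ≈ 28.8.
Fraction in the lower-energy chair = K/(K+1) = 96.6%.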